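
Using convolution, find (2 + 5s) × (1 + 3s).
Ascending coefficients: a = [2, 5], b = [1, 3]. c[0] = 2×1 = 2; c[1] = 2×3 + 5×1 = 11; c[2] = 5×3 = 15. Result coefficients: [2, 11, 15] → 2 + 11s + 15s^2

2 + 11s + 15s^2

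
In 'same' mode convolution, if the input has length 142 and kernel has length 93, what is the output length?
'Same' mode returns an output with the same length as the input: 142

142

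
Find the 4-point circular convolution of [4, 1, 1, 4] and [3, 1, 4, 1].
Use y[k] = Σ_j a[j]·b[(k-j) mod 4]. y[0] = 4×3 + 1×1 + 1×4 + 4×1 = 21; y[1] = 4×1 + 1×3 + 1×1 + 4×4 = 24; y[2] = 4×4 + 1×1 + 1×3 + 4×1 = 24; y[3] = 4×1 + 1×4 + 1×1 + 4×3 = 21. Result: [21, 24, 24, 21]

[21, 24, 24, 21]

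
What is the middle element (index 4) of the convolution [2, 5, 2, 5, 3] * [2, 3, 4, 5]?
Use y[k] = Σ_i a[i]·b[k-i] at k=4. y[4] = 5×5 + 2×4 + 5×3 + 3×2 = 54

54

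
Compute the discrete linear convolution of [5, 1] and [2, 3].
y[0] = 5×2 = 10; y[1] = 5×3 + 1×2 = 17; y[2] = 1×3 = 3

[10, 17, 3]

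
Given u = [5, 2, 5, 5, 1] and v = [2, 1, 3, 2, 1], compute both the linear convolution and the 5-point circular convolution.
Linear: y_lin[0] = 5×2 = 10; y_lin[1] = 5×1 + 2×2 = 9; y_lin[2] = 5×3 + 2×1 + 5×2 = 27; y_lin[3] = 5×2 + 2×3 + 5×1 + 5×2 = 31; y_lin[4] = 5×1 + 2×2 + 5×3 + 5×1 + 1×2 = 31; y_lin[5] = 2×1 + 5×2 + 5×3 + 1×1 = 28; y_lin[6] = 5×1 + 5×2 + 1×3 = 18; y_lin[7] = 5×1 + 1×2 = 7; y_lin[8] = 1×1 = 1 → [10, 9, 27, 31, 31, 28, 18, 7, 1]. Circular (length 5): y[0] = 5×2 + 2×1 + 5×2 + 5×3 + 1×1 = 38; y[1] = 5×1 + 2×2 + 5×1 + 5×2 + 1×3 = 27; y[2] = 5×3 + 2×1 + 5×2 + 5×1 + 1×2 = 34; y[3] = 5×2 + 2×3 + 5×1 + 5×2 + 1×1 = 32; y[4] = 5×1 + 2×2 + 5×3 + 5×1 + 1×2 = 31 → [38, 27, 34, 32, 31]

Linear: [10, 9, 27, 31, 31, 28, 18, 7, 1], Circular: [38, 27, 34, 32, 31]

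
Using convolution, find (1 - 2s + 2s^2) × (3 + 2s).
Ascending coefficients: a = [1, -2, 2], b = [3, 2]. c[0] = 1×3 = 3; c[1] = 1×2 + -2×3 = -4; c[2] = -2×2 + 2×3 = 2; c[3] = 2×2 = 4. Result coefficients: [3, -4, 2, 4] → 3 - 4s + 2s^2 + 4s^3

3 - 4s + 2s^2 + 4s^3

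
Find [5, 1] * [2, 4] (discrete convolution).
y[0] = 5×2 = 10; y[1] = 5×4 + 1×2 = 22; y[2] = 1×4 = 4

[10, 22, 4]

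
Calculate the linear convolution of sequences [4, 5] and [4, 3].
y[0] = 4×4 = 16; y[1] = 4×3 + 5×4 = 32; y[2] = 5×3 = 15

[16, 32, 15]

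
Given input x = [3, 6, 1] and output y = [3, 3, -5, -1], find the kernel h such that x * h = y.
Output length 4 = len(x) + len(h) - 1 ⇒ len(h) = 2. Solve h forward using h[k] = (y[k] - Σ_{i≥1} x[i]·h[k-i]) / x[0]: h[0] = y[0] / x[0] = 3 / 3 = 1; h[1] = (y[1] - 6×1) / x[0] = (3 - 6×1) / 3 = -1. So h = [1, -1]. Forward-check [3, 6, 1] * [1, -1]: y[0] = 3×1 = 3; y[1] = 3×-1 + 6×1 = 3; y[2] = 6×-1 + 1×1 = -5; y[3] = 1×-1 = -1 → [3, 3, -5, -1] ✓

[1, -1]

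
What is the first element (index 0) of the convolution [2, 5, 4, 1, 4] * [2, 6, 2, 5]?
Use y[k] = Σ_i a[i]·b[k-i] at k=0. y[0] = 2×2 = 4

4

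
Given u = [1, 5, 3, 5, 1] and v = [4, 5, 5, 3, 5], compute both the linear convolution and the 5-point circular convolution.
Linear: y_lin[0] = 1×4 = 4; y_lin[1] = 1×5 + 5×4 = 25; y_lin[2] = 1×5 + 5×5 + 3×4 = 42; y_lin[3] = 1×3 + 5×5 + 3×5 + 5×4 = 63; y_lin[4] = 1×5 + 5×3 + 3×5 + 5×5 + 1×4 = 64; y_lin[5] = 5×5 + 3×3 + 5×5 + 1×5 = 64; y_lin[6] = 3×5 + 5×3 + 1×5 = 35; y_lin[7] = 5×5 + 1×3 = 28; y_lin[8] = 1×5 = 5 → [4, 25, 42, 63, 64, 64, 35, 28, 5]. Circular (length 5): y[0] = 1×4 + 5×5 + 3×3 + 5×5 + 1×5 = 68; y[1] = 1×5 + 5×4 + 3×5 + 5×3 + 1×5 = 60; y[2] = 1×5 + 5×5 + 3×4 + 5×5 + 1×3 = 70; y[3] = 1×3 + 5×5 + 3×5 + 5×4 + 1×5 = 68; y[4] = 1×5 + 5×3 + 3×5 + 5×5 + 1×4 = 64 → [68, 60, 70, 68, 64]

Linear: [4, 25, 42, 63, 64, 64, 35, 28, 5], Circular: [68, 60, 70, 68, 64]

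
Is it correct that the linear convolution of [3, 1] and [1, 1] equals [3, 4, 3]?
Recompute linear convolution of [3, 1] and [1, 1]: y[0] = 3×1 = 3; y[1] = 3×1 + 1×1 = 4; y[2] = 1×1 = 1 → [3, 4, 1]. Compare to given [3, 4, 3]: they differ at index 2: given 3, correct 1, so answer: No

No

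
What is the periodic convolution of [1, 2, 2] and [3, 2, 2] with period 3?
Use y[k] = Σ_j u[j]·v[(k-j) mod 3]. y[0] = 1×3 + 2×2 + 2×2 = 11; y[1] = 1×2 + 2×3 + 2×2 = 12; y[2] = 1×2 + 2×2 + 2×3 = 12. Result: [11, 12, 12]

[11, 12, 12]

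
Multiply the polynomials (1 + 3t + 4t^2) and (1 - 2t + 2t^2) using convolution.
Ascending coefficients: a = [1, 3, 4], b = [1, -2, 2]. c[0] = 1×1 = 1; c[1] = 1×-2 + 3×1 = 1; c[2] = 1×2 + 3×-2 + 4×1 = 0; c[3] = 3×2 + 4×-2 = -2; c[4] = 4×2 = 8. Result coefficients: [1, 1, 0, -2, 8] → 1 + t - 2t^3 + 8t^4

1 + t - 2t^3 + 8t^4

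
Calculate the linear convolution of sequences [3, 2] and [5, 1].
y[0] = 3×5 = 15; y[1] = 3×1 + 2×5 = 13; y[2] = 2×1 = 2

[15, 13, 2]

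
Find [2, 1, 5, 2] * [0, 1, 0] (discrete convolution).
y[0] = 2×0 = 0; y[1] = 2×1 + 1×0 = 2; y[2] = 2×0 + 1×1 + 5×0 = 1; y[3] = 1×0 + 5×1 + 2×0 = 5; y[4] = 5×0 + 2×1 = 2; y[5] = 2×0 = 0

[0, 2, 1, 5, 2, 0]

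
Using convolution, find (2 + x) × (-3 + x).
Ascending coefficients: a = [2, 1], b = [-3, 1]. c[0] = 2×-3 = -6; c[1] = 2×1 + 1×-3 = -1; c[2] = 1×1 = 1. Result coefficients: [-6, -1, 1] → -6 - x + x^2

-6 - x + x^2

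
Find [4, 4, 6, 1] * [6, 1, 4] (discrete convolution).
y[0] = 4×6 = 24; y[1] = 4×1 + 4×6 = 28; y[2] = 4×4 + 4×1 + 6×6 = 56; y[3] = 4×4 + 6×1 + 1×6 = 28; y[4] = 6×4 + 1×1 = 25; y[5] = 1×4 = 4

[24, 28, 56, 28, 25, 4]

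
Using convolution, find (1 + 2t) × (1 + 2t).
Ascending coefficients: a = [1, 2], b = [1, 2]. c[0] = 1×1 = 1; c[1] = 1×2 + 2×1 = 4; c[2] = 2×2 = 4. Result coefficients: [1, 4, 4] → 1 + 4t + 4t^2

1 + 4t + 4t^2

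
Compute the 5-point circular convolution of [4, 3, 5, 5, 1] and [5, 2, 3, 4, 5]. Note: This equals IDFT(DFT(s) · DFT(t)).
Either evaluate y[k] = Σ_j s[j]·t[(k-j) mod 5] directly, or use IDFT(DFT(s) · DFT(t)). y[0] = 4×5 + 3×5 + 5×4 + 5×3 + 1×2 = 72; y[1] = 4×2 + 3×5 + 5×5 + 5×4 + 1×3 = 71; y[2] = 4×3 + 3×2 + 5×5 + 5×5 + 1×4 = 72; y[3] = 4×4 + 3×3 + 5×2 + 5×5 + 1×5 = 65; y[4] = 4×5 + 3×4 + 5×3 + 5×2 + 1×5 = 62. Result: [72, 71, 72, 65, 62]

[72, 71, 72, 65, 62]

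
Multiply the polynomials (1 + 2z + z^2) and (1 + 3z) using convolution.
Ascending coefficients: a = [1, 2, 1], b = [1, 3]. c[0] = 1×1 = 1; c[1] = 1×3 + 2×1 = 5; c[2] = 2×3 + 1×1 = 7; c[3] = 1×3 = 3. Result coefficients: [1, 5, 7, 3] → 1 + 5z + 7z^2 + 3z^3

1 + 5z + 7z^2 + 3z^3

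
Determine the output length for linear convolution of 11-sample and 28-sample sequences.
Linear/full convolution length: m + n - 1 = 11 + 28 - 1 = 38

38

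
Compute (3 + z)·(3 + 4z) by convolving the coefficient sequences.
Ascending coefficients: a = [3, 1], b = [3, 4]. c[0] = 3×3 = 9; c[1] = 3×4 + 1×3 = 15; c[2] = 1×4 = 4. Result coefficients: [9, 15, 4] → 9 + 15z + 4z^2

9 + 15z + 4z^2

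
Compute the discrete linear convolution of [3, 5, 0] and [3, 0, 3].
y[0] = 3×3 = 9; y[1] = 3×0 + 5×3 = 15; y[2] = 3×3 + 5×0 + 0×3 = 9; y[3] = 5×3 + 0×0 = 15; y[4] = 0×3 = 0

[9, 15, 9, 15, 0]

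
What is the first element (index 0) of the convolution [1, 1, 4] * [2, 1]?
Use y[k] = Σ_i a[i]·b[k-i] at k=0. y[0] = 1×2 = 2

2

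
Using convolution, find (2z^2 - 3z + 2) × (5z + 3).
Ascending coefficients: a = [2, -3, 2], b = [3, 5]. c[0] = 2×3 = 6; c[1] = 2×5 + -3×3 = 1; c[2] = -3×5 + 2×3 = -9; c[3] = 2×5 = 10. Result coefficients: [6, 1, -9, 10] → 10z^3 - 9z^2 + z + 6

10z^3 - 9z^2 + z + 6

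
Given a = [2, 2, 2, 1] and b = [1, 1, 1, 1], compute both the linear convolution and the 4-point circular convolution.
Linear: y_lin[0] = 2×1 = 2; y_lin[1] = 2×1 + 2×1 = 4; y_lin[2] = 2×1 + 2×1 + 2×1 = 6; y_lin[3] = 2×1 + 2×1 + 2×1 + 1×1 = 7; y_lin[4] = 2×1 + 2×1 + 1×1 = 5; y_lin[5] = 2×1 + 1×1 = 3; y_lin[6] = 1×1 = 1 → [2, 4, 6, 7, 5, 3, 1]. Circular (length 4): y[0] = 2×1 + 2×1 + 2×1 + 1×1 = 7; y[1] = 2×1 + 2×1 + 2×1 + 1×1 = 7; y[2] = 2×1 + 2×1 + 2×1 + 1×1 = 7; y[3] = 2×1 + 2×1 + 2×1 + 1×1 = 7 → [7, 7, 7, 7]

Linear: [2, 4, 6, 7, 5, 3, 1], Circular: [7, 7, 7, 7]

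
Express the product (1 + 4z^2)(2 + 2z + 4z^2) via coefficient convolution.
Ascending coefficients: a = [1, 0, 4], b = [2, 2, 4]. c[0] = 1×2 = 2; c[1] = 1×2 + 0×2 = 2; c[2] = 1×4 + 0×2 + 4×2 = 12; c[3] = 0×4 + 4×2 = 8; c[4] = 4×4 = 16. Result coefficients: [2, 2, 12, 8, 16] → 2 + 2z + 12z^2 + 8z^3 + 16z^4

2 + 2z + 12z^2 + 8z^3 + 16z^4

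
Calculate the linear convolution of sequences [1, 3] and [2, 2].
y[0] = 1×2 = 2; y[1] = 1×2 + 3×2 = 8; y[2] = 3×2 = 6

[2, 8, 6]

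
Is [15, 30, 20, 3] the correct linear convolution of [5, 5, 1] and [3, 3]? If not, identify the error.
Recompute linear convolution of [5, 5, 1] and [3, 3]: y[0] = 5×3 = 15; y[1] = 5×3 + 5×3 = 30; y[2] = 5×3 + 1×3 = 18; y[3] = 1×3 = 3 → [15, 30, 18, 3]. Compare to given [15, 30, 20, 3]: they differ at index 2: given 20, correct 18, so answer: No

No. Error at index 2: given 20, correct 18.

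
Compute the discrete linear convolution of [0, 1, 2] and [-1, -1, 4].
y[0] = 0×-1 = 0; y[1] = 0×-1 + 1×-1 = -1; y[2] = 0×4 + 1×-1 + 2×-1 = -3; y[3] = 1×4 + 2×-1 = 2; y[4] = 2×4 = 8

[0, -1, -3, 2, 8]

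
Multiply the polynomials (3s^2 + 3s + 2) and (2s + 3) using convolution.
Ascending coefficients: a = [2, 3, 3], b = [3, 2]. c[0] = 2×3 = 6; c[1] = 2×2 + 3×3 = 13; c[2] = 3×2 + 3×3 = 15; c[3] = 3×2 = 6. Result coefficients: [6, 13, 15, 6] → 6s^3 + 15s^2 + 13s + 6

6s^3 + 15s^2 + 13s + 6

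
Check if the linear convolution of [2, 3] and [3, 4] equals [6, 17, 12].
Recompute linear convolution of [2, 3] and [3, 4]: y[0] = 2×3 = 6; y[1] = 2×4 + 3×3 = 17; y[2] = 3×4 = 12 → [6, 17, 12]. Given [6, 17, 12] matches, so answer: Yes

Yes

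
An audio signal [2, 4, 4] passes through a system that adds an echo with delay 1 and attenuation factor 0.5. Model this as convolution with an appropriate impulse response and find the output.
Direct-path + delayed-attenuated-path model → impulse response h = [1, 0.5] (1 at lag 0, 0.5 at lag 1). Output y[n] = x[n] + 0.5·x[n - 1] (with x[n] = 0 outside 0..2): y[0] = 2 + 0.5×0 = 2; y[1] = 4 + 0.5×2 = 5.0; y[2] = 4 + 0.5×4 = 6.0; y[3] = 0 + 0.5×4 = 2.0. So y = [2, 5.0, 6.0, 2.0]

[2, 5.0, 6.0, 2.0]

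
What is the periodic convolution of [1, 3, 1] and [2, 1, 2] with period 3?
Use y[k] = Σ_j u[j]·v[(k-j) mod 3]. y[0] = 1×2 + 3×2 + 1×1 = 9; y[1] = 1×1 + 3×2 + 1×2 = 9; y[2] = 1×2 + 3×1 + 1×2 = 7. Result: [9, 9, 7]

[9, 9, 7]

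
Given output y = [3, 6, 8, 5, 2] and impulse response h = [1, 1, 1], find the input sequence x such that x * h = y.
Deconvolve y=[3, 6, 8, 5, 2] by h=[1, 1, 1]. Since h[0]=1, solve forward: x[0] = y[0] / 1 = 3; x[1] = (y[1] - 3×1) / 1 = 3; x[2] = (y[2] - 3×1 - 3×1) / 1 = 2. So x = [3, 3, 2]. Check by forward convolution: y[0] = 3×1 = 3; y[1] = 3×1 + 3×1 = 6; y[2] = 3×1 + 3×1 + 2×1 = 8; y[3] = 3×1 + 2×1 = 5; y[4] = 2×1 = 2

[3, 3, 2]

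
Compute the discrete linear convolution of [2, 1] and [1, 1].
y[0] = 2×1 = 2; y[1] = 2×1 + 1×1 = 3; y[2] = 1×1 = 1

[2, 3, 1]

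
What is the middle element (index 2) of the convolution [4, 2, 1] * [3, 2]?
Use y[k] = Σ_i a[i]·b[k-i] at k=2. y[2] = 2×2 + 1×3 = 7

7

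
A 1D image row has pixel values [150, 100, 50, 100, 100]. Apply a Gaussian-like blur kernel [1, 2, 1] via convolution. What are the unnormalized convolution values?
Convolve image row [150, 100, 50, 100, 100] with kernel [1, 2, 1]: y[0] = 150×1 = 150; y[1] = 150×2 + 100×1 = 400; y[2] = 150×1 + 100×2 + 50×1 = 400; y[3] = 100×1 + 50×2 + 100×1 = 300; y[4] = 50×1 + 100×2 + 100×1 = 350; y[5] = 100×1 + 100×2 = 300; y[6] = 100×1 = 100 → [150, 400, 400, 300, 350, 300, 100]. Normalization factor = sum(kernel) = 4.

[150, 400, 400, 300, 350, 300, 100]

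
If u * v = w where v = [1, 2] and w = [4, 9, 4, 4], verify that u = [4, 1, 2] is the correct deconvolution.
Forward-compute [4, 1, 2] * [1, 2]: w[0] = 4×1 = 4; w[1] = 4×2 + 1×1 = 9; w[2] = 1×2 + 2×1 = 4; w[3] = 2×2 = 4 → [4, 9, 4, 4]. Matches given w = [4, 9, 4, 4], so verified.

Verified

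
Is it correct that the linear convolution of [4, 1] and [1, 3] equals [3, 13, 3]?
Recompute linear convolution of [4, 1] and [1, 3]: y[0] = 4×1 = 4; y[1] = 4×3 + 1×1 = 13; y[2] = 1×3 = 3 → [4, 13, 3]. Compare to given [3, 13, 3]: they differ at index 0: given 3, correct 4, so answer: No

No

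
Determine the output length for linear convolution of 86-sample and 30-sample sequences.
Linear/full convolution length: m + n - 1 = 86 + 30 - 1 = 115

115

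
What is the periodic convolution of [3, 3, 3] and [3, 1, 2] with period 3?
Use y[k] = Σ_j u[j]·v[(k-j) mod 3]. y[0] = 3×3 + 3×2 + 3×1 = 18; y[1] = 3×1 + 3×3 + 3×2 = 18; y[2] = 3×2 + 3×1 + 3×3 = 18. Result: [18, 18, 18]

[18, 18, 18]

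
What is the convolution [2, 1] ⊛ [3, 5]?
y[0] = 2×3 = 6; y[1] = 2×5 + 1×3 = 13; y[2] = 1×5 = 5

[6, 13, 5]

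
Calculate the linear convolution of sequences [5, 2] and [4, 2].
y[0] = 5×4 = 20; y[1] = 5×2 + 2×4 = 18; y[2] = 2×2 = 4

[20, 18, 4]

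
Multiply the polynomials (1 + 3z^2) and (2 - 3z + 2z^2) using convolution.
Ascending coefficients: a = [1, 0, 3], b = [2, -3, 2]. c[0] = 1×2 = 2; c[1] = 1×-3 + 0×2 = -3; c[2] = 1×2 + 0×-3 + 3×2 = 8; c[3] = 0×2 + 3×-3 = -9; c[4] = 3×2 = 6. Result coefficients: [2, -3, 8, -9, 6] → 2 - 3z + 8z^2 - 9z^3 + 6z^4

2 - 3z + 8z^2 - 9z^3 + 6z^4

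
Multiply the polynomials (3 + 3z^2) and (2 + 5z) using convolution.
Ascending coefficients: a = [3, 0, 3], b = [2, 5]. c[0] = 3×2 = 6; c[1] = 3×5 + 0×2 = 15; c[2] = 0×5 + 3×2 = 6; c[3] = 3×5 = 15. Result coefficients: [6, 15, 6, 15] → 6 + 15z + 6z^2 + 15z^3

6 + 15z + 6z^2 + 15z^3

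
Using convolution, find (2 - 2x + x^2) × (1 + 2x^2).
Ascending coefficients: a = [2, -2, 1], b = [1, 0, 2]. c[0] = 2×1 = 2; c[1] = 2×0 + -2×1 = -2; c[2] = 2×2 + -2×0 + 1×1 = 5; c[3] = -2×2 + 1×0 = -4; c[4] = 1×2 = 2. Result coefficients: [2, -2, 5, -4, 2] → 2 - 2x + 5x^2 - 4x^3 + 2x^4

2 - 2x + 5x^2 - 4x^3 + 2x^4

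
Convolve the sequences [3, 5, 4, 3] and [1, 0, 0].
y[0] = 3×1 = 3; y[1] = 3×0 + 5×1 = 5; y[2] = 3×0 + 5×0 + 4×1 = 4; y[3] = 5×0 + 4×0 + 3×1 = 3; y[4] = 4×0 + 3×0 = 0; y[5] = 3×0 = 0

[3, 5, 4, 3, 0, 0]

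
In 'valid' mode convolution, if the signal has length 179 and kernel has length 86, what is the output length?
'Valid' mode counts only positions where the kernel fully overlaps the signal: m - n + 1 = 179 - 86 + 1 = 94

94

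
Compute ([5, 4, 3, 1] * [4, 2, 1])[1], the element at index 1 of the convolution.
Use y[k] = Σ_i a[i]·b[k-i] at k=1. y[1] = 5×2 + 4×4 = 26

26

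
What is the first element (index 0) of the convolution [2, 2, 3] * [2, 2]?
Use y[k] = Σ_i a[i]·b[k-i] at k=0. y[0] = 2×2 = 4

4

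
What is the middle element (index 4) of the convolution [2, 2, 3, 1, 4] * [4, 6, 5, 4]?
Use y[k] = Σ_i a[i]·b[k-i] at k=4. y[4] = 2×4 + 3×5 + 1×6 + 4×4 = 45

45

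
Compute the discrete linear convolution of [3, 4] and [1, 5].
y[0] = 3×1 = 3; y[1] = 3×5 + 4×1 = 19; y[2] = 4×5 = 20

[3, 19, 20]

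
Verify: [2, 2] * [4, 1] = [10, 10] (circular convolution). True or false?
Recompute circular convolution of [2, 2] and [4, 1]: y[0] = 2×4 + 2×1 = 10; y[1] = 2×1 + 2×4 = 10 → [10, 10]. Given [10, 10] matches, so answer: Yes

Yes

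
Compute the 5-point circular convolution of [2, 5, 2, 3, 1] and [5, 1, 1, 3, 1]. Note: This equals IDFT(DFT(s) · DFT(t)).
Either evaluate y[k] = Σ_j s[j]·t[(k-j) mod 5] directly, or use IDFT(DFT(s) · DFT(t)). y[0] = 2×5 + 5×1 + 2×3 + 3×1 + 1×1 = 25; y[1] = 2×1 + 5×5 + 2×1 + 3×3 + 1×1 = 39; y[2] = 2×1 + 5×1 + 2×5 + 3×1 + 1×3 = 23; y[3] = 2×3 + 5×1 + 2×1 + 3×5 + 1×1 = 29; y[4] = 2×1 + 5×3 + 2×1 + 3×1 + 1×5 = 27. Result: [25, 39, 23, 29, 27]

[25, 39, 23, 29, 27]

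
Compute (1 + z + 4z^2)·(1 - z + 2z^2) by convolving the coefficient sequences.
Ascending coefficients: a = [1, 1, 4], b = [1, -1, 2]. c[0] = 1×1 = 1; c[1] = 1×-1 + 1×1 = 0; c[2] = 1×2 + 1×-1 + 4×1 = 5; c[3] = 1×2 + 4×-1 = -2; c[4] = 4×2 = 8. Result coefficients: [1, 0, 5, -2, 8] → 1 + 5z^2 - 2z^3 + 8z^4

1 + 5z^2 - 2z^3 + 8z^4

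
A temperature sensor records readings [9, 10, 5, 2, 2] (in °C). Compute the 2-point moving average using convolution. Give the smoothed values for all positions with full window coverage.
2-point moving average kernel = [1, 1]. Apply in 'valid' mode (full window coverage): avg[0] = (9 + 10) / 2 = 9.5; avg[1] = (10 + 5) / 2 = 7.5; avg[2] = (5 + 2) / 2 = 3.5; avg[3] = (2 + 2) / 2 = 2.0. Smoothed values: [9.5, 7.5, 3.5, 2.0]

[9.5, 7.5, 3.5, 2.0]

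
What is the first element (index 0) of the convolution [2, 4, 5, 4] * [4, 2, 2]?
Use y[k] = Σ_i a[i]·b[k-i] at k=0. y[0] = 2×4 = 8

8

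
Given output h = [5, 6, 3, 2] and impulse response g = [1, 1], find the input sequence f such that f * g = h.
Deconvolve h=[5, 6, 3, 2] by g=[1, 1]. Since g[0]=1, solve forward: f[0] = h[0] / 1 = 5; f[1] = (h[1] - 5×1) / 1 = 1; f[2] = (h[2] - 1×1) / 1 = 2. So f = [5, 1, 2]. Check by forward convolution: h[0] = 5×1 = 5; h[1] = 5×1 + 1×1 = 6; h[2] = 1×1 + 2×1 = 3; h[3] = 2×1 = 2

[5, 1, 2]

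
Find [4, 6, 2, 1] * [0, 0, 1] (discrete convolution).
y[0] = 4×0 = 0; y[1] = 4×0 + 6×0 = 0; y[2] = 4×1 + 6×0 + 2×0 = 4; y[3] = 6×1 + 2×0 + 1×0 = 6; y[4] = 2×1 + 1×0 = 2; y[5] = 1×1 = 1

[0, 0, 4, 6, 2, 1]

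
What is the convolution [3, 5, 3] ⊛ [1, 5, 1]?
y[0] = 3×1 = 3; y[1] = 3×5 + 5×1 = 20; y[2] = 3×1 + 5×5 + 3×1 = 31; y[3] = 5×1 + 3×5 = 20; y[4] = 3×1 = 3

[3, 20, 31, 20, 3]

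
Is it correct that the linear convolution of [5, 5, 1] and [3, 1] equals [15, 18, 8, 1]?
Recompute linear convolution of [5, 5, 1] and [3, 1]: y[0] = 5×3 = 15; y[1] = 5×1 + 5×3 = 20; y[2] = 5×1 + 1×3 = 8; y[3] = 1×1 = 1 → [15, 20, 8, 1]. Compare to given [15, 18, 8, 1]: they differ at index 1: given 18, correct 20, so answer: No

No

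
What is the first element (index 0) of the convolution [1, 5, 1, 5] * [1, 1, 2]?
Use y[k] = Σ_i a[i]·b[k-i] at k=0. y[0] = 1×1 = 1

1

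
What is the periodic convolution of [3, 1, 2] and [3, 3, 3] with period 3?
Use y[k] = Σ_j s[j]·t[(k-j) mod 3]. y[0] = 3×3 + 1×3 + 2×3 = 18; y[1] = 3×3 + 1×3 + 2×3 = 18; y[2] = 3×3 + 1×3 + 2×3 = 18. Result: [18, 18, 18]

[18, 18, 18]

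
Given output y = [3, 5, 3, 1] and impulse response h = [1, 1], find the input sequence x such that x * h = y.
Deconvolve y=[3, 5, 3, 1] by h=[1, 1]. Since h[0]=1, solve forward: x[0] = y[0] / 1 = 3; x[1] = (y[1] - 3×1) / 1 = 2; x[2] = (y[2] - 2×1) / 1 = 1. So x = [3, 2, 1]. Check by forward convolution: y[0] = 3×1 = 3; y[1] = 3×1 + 2×1 = 5; y[2] = 2×1 + 1×1 = 3; y[3] = 1×1 = 1

[3, 2, 1]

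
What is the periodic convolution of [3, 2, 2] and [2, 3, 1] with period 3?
Use y[k] = Σ_j x[j]·h[(k-j) mod 3]. y[0] = 3×2 + 2×1 + 2×3 = 14; y[1] = 3×3 + 2×2 + 2×1 = 15; y[2] = 3×1 + 2×3 + 2×2 = 13. Result: [14, 15, 13]

[14, 15, 13]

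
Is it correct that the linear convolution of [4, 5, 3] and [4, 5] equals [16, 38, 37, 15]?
Recompute linear convolution of [4, 5, 3] and [4, 5]: y[0] = 4×4 = 16; y[1] = 4×5 + 5×4 = 40; y[2] = 5×5 + 3×4 = 37; y[3] = 3×5 = 15 → [16, 40, 37, 15]. Compare to given [16, 38, 37, 15]: they differ at index 1: given 38, correct 40, so answer: No

No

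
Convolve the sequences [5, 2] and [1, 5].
y[0] = 5×1 = 5; y[1] = 5×5 + 2×1 = 27; y[2] = 2×5 = 10

[5, 27, 10]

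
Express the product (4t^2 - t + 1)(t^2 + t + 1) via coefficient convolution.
Ascending coefficients: a = [1, -1, 4], b = [1, 1, 1]. c[0] = 1×1 = 1; c[1] = 1×1 + -1×1 = 0; c[2] = 1×1 + -1×1 + 4×1 = 4; c[3] = -1×1 + 4×1 = 3; c[4] = 4×1 = 4. Result coefficients: [1, 0, 4, 3, 4] → 4t^4 + 3t^3 + 4t^2 + 1

4t^4 + 3t^3 + 4t^2 + 1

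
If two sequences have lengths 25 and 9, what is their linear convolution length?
Linear/full convolution length: m + n - 1 = 25 + 9 - 1 = 33

33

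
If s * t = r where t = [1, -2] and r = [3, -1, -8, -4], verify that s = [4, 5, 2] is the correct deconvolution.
Forward-compute [4, 5, 2] * [1, -2]: r[0] = 4×1 = 4; r[1] = 4×-2 + 5×1 = -3; r[2] = 5×-2 + 2×1 = -8; r[3] = 2×-2 = -4 → [4, -3, -8, -4]. Does not match given r = [3, -1, -8, -4].

Not verified. [4, 5, 2] * [1, -2] = [4, -3, -8, -4], which differs from [3, -1, -8, -4] at index 0.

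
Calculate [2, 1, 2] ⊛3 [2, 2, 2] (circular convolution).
Use y[k] = Σ_j s[j]·t[(k-j) mod 3]. y[0] = 2×2 + 1×2 + 2×2 = 10; y[1] = 2×2 + 1×2 + 2×2 = 10; y[2] = 2×2 + 1×2 + 2×2 = 10. Result: [10, 10, 10]

[10, 10, 10]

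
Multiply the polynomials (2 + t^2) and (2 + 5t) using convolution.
Ascending coefficients: a = [2, 0, 1], b = [2, 5]. c[0] = 2×2 = 4; c[1] = 2×5 + 0×2 = 10; c[2] = 0×5 + 1×2 = 2; c[3] = 1×5 = 5. Result coefficients: [4, 10, 2, 5] → 4 + 10t + 2t^2 + 5t^3

4 + 10t + 2t^2 + 5t^3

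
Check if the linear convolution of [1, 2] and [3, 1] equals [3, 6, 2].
Recompute linear convolution of [1, 2] and [3, 1]: y[0] = 1×3 = 3; y[1] = 1×1 + 2×3 = 7; y[2] = 2×1 = 2 → [3, 7, 2]. Compare to given [3, 6, 2]: they differ at index 1: given 6, correct 7, so answer: No

No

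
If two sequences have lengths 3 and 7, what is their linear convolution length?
Linear/full convolution length: m + n - 1 = 3 + 7 - 1 = 9

9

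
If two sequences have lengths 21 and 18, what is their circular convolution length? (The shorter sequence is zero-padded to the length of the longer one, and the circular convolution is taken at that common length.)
Circular convolution (zero-padding the shorter input) has length max(m, n) = max(21, 18) = 21

21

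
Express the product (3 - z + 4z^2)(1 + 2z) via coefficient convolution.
Ascending coefficients: a = [3, -1, 4], b = [1, 2]. c[0] = 3×1 = 3; c[1] = 3×2 + -1×1 = 5; c[2] = -1×2 + 4×1 = 2; c[3] = 4×2 = 8. Result coefficients: [3, 5, 2, 8] → 3 + 5z + 2z^2 + 8z^3

3 + 5z + 2z^2 + 8z^3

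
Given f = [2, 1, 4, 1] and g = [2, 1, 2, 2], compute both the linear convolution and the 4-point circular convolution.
Linear: y_lin[0] = 2×2 = 4; y_lin[1] = 2×1 + 1×2 = 4; y_lin[2] = 2×2 + 1×1 + 4×2 = 13; y_lin[3] = 2×2 + 1×2 + 4×1 + 1×2 = 12; y_lin[4] = 1×2 + 4×2 + 1×1 = 11; y_lin[5] = 4×2 + 1×2 = 10; y_lin[6] = 1×2 = 2 → [4, 4, 13, 12, 11, 10, 2]. Circular (length 4): y[0] = 2×2 + 1×2 + 4×2 + 1×1 = 15; y[1] = 2×1 + 1×2 + 4×2 + 1×2 = 14; y[2] = 2×2 + 1×1 + 4×2 + 1×2 = 15; y[3] = 2×2 + 1×2 + 4×1 + 1×2 = 12 → [15, 14, 15, 12]

Linear: [4, 4, 13, 12, 11, 10, 2], Circular: [15, 14, 15, 12]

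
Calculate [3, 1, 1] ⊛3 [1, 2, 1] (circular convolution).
Use y[k] = Σ_j a[j]·b[(k-j) mod 3]. y[0] = 3×1 + 1×1 + 1×2 = 6; y[1] = 3×2 + 1×1 + 1×1 = 8; y[2] = 3×1 + 1×2 + 1×1 = 6. Result: [6, 8, 6]

[6, 8, 6]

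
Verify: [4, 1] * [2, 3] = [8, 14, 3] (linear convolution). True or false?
Recompute linear convolution of [4, 1] and [2, 3]: y[0] = 4×2 = 8; y[1] = 4×3 + 1×2 = 14; y[2] = 1×3 = 3 → [8, 14, 3]. Given [8, 14, 3] matches, so answer: Yes

Yes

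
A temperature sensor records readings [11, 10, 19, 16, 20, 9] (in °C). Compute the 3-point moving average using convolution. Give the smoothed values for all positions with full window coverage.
3-point moving average kernel = [1, 1, 1]. Apply in 'valid' mode (full window coverage): avg[0] = (11 + 10 + 19) / 3 = 13.33; avg[1] = (10 + 19 + 16) / 3 = 15.0; avg[2] = (19 + 16 + 20) / 3 = 18.33; avg[3] = (16 + 20 + 9) / 3 = 15.0. Smoothed values: [13.33, 15.0, 18.33, 15.0]

[13.33, 15.0, 18.33, 15.0]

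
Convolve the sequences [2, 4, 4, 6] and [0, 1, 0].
y[0] = 2×0 = 0; y[1] = 2×1 + 4×0 = 2; y[2] = 2×0 + 4×1 + 4×0 = 4; y[3] = 4×0 + 4×1 + 6×0 = 4; y[4] = 4×0 + 6×1 = 6; y[5] = 6×0 = 0

[0, 2, 4, 4, 6, 0]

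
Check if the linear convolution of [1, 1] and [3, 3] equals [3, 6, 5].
Recompute linear convolution of [1, 1] and [3, 3]: y[0] = 1×3 = 3; y[1] = 1×3 + 1×3 = 6; y[2] = 1×3 = 3 → [3, 6, 3]. Compare to given [3, 6, 5]: they differ at index 2: given 5, correct 3, so answer: No

No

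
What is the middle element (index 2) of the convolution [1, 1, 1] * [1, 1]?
Use y[k] = Σ_i a[i]·b[k-i] at k=2. y[2] = 1×1 + 1×1 = 2

2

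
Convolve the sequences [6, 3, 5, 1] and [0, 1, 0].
y[0] = 6×0 = 0; y[1] = 6×1 + 3×0 = 6; y[2] = 6×0 + 3×1 + 5×0 = 3; y[3] = 3×0 + 5×1 + 1×0 = 5; y[4] = 5×0 + 1×1 = 1; y[5] = 1×0 = 0

[0, 6, 3, 5, 1, 0]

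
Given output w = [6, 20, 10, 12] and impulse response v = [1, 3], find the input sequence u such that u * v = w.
Deconvolve w=[6, 20, 10, 12] by v=[1, 3]. Since v[0]=1, solve forward: u[0] = w[0] / 1 = 6; u[1] = (w[1] - 6×3) / 1 = 2; u[2] = (w[2] - 2×3) / 1 = 4. So u = [6, 2, 4]. Check by forward convolution: w[0] = 6×1 = 6; w[1] = 6×3 + 2×1 = 20; w[2] = 2×3 + 4×1 = 10; w[3] = 4×3 = 12

[6, 2, 4]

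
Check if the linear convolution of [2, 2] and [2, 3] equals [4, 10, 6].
Recompute linear convolution of [2, 2] and [2, 3]: y[0] = 2×2 = 4; y[1] = 2×3 + 2×2 = 10; y[2] = 2×3 = 6 → [4, 10, 6]. Given [4, 10, 6] matches, so answer: Yes

Yes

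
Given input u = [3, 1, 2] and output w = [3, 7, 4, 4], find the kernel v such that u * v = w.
Output length 4 = len(u) + len(v) - 1 ⇒ len(v) = 2. Solve v forward using v[k] = (w[k] - Σ_{i≥1} u[i]·v[k-i]) / u[0]: v[0] = w[0] / u[0] = 3 / 3 = 1; v[1] = (w[1] - 1×1) / u[0] = (7 - 1×1) / 3 = 2. So v = [1, 2]. Forward-check [3, 1, 2] * [1, 2]: w[0] = 3×1 = 3; w[1] = 3×2 + 1×1 = 7; w[2] = 1×2 + 2×1 = 4; w[3] = 2×2 = 4 → [3, 7, 4, 4] ✓

[1, 2]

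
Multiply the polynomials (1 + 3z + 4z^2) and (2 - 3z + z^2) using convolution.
Ascending coefficients: a = [1, 3, 4], b = [2, -3, 1]. c[0] = 1×2 = 2; c[1] = 1×-3 + 3×2 = 3; c[2] = 1×1 + 3×-3 + 4×2 = 0; c[3] = 3×1 + 4×-3 = -9; c[4] = 4×1 = 4. Result coefficients: [2, 3, 0, -9, 4] → 2 + 3z - 9z^3 + 4z^4

2 + 3z - 9z^3 + 4z^4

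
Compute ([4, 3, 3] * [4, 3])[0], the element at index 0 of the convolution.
Use y[k] = Σ_i a[i]·b[k-i] at k=0. y[0] = 4×4 = 16

16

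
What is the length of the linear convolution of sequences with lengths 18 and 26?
Linear/full convolution length: m + n - 1 = 18 + 26 - 1 = 43

43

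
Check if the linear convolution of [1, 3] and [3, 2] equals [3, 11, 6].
Recompute linear convolution of [1, 3] and [3, 2]: y[0] = 1×3 = 3; y[1] = 1×2 + 3×3 = 11; y[2] = 3×2 = 6 → [3, 11, 6]. Given [3, 11, 6] matches, so answer: Yes

Yes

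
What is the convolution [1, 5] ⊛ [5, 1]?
y[0] = 1×5 = 5; y[1] = 1×1 + 5×5 = 26; y[2] = 5×1 = 5

[5, 26, 5]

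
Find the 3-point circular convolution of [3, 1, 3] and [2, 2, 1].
Use y[k] = Σ_j x[j]·h[(k-j) mod 3]. y[0] = 3×2 + 1×1 + 3×2 = 13; y[1] = 3×2 + 1×2 + 3×1 = 11; y[2] = 3×1 + 1×2 + 3×2 = 11. Result: [13, 11, 11]

[13, 11, 11]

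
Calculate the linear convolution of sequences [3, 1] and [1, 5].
y[0] = 3×1 = 3; y[1] = 3×5 + 1×1 = 16; y[2] = 1×5 = 5

[3, 16, 5]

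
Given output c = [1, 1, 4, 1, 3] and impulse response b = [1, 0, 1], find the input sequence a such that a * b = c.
Deconvolve c=[1, 1, 4, 1, 3] by b=[1, 0, 1]. Since b[0]=1, solve forward: a[0] = c[0] / 1 = 1; a[1] = (c[1] - 1×0) / 1 = 1; a[2] = (c[2] - 1×0 - 1×1) / 1 = 3. So a = [1, 1, 3]. Check by forward convolution: c[0] = 1×1 = 1; c[1] = 1×0 + 1×1 = 1; c[2] = 1×1 + 1×0 + 3×1 = 4; c[3] = 1×1 + 3×0 = 1; c[4] = 3×1 = 3

[1, 1, 3]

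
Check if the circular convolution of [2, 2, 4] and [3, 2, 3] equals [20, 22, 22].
Recompute circular convolution of [2, 2, 4] and [3, 2, 3]: y[0] = 2×3 + 2×3 + 4×2 = 20; y[1] = 2×2 + 2×3 + 4×3 = 22; y[2] = 2×3 + 2×2 + 4×3 = 22 → [20, 22, 22]. Given [20, 22, 22] matches, so answer: Yes

Yes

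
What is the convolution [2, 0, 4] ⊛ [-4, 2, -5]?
y[0] = 2×-4 = -8; y[1] = 2×2 + 0×-4 = 4; y[2] = 2×-5 + 0×2 + 4×-4 = -26; y[3] = 0×-5 + 4×2 = 8; y[4] = 4×-5 = -20

[-8, 4, -26, 8, -20]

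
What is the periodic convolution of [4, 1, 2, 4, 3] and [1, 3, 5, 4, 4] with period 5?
Use y[k] = Σ_j x[j]·h[(k-j) mod 5]. y[0] = 4×1 + 1×4 + 2×4 + 4×5 + 3×3 = 45; y[1] = 4×3 + 1×1 + 2×4 + 4×4 + 3×5 = 52; y[2] = 4×5 + 1×3 + 2×1 + 4×4 + 3×4 = 53; y[3] = 4×4 + 1×5 + 2×3 + 4×1 + 3×4 = 43; y[4] = 4×4 + 1×4 + 2×5 + 4×3 + 3×1 = 45. Result: [45, 52, 53, 43, 45]

[45, 52, 53, 43, 45]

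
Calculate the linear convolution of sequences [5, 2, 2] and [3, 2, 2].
y[0] = 5×3 = 15; y[1] = 5×2 + 2×3 = 16; y[2] = 5×2 + 2×2 + 2×3 = 20; y[3] = 2×2 + 2×2 = 8; y[4] = 2×2 = 4

[15, 16, 20, 8, 4]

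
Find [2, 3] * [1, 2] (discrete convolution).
y[0] = 2×1 = 2; y[1] = 2×2 + 3×1 = 7; y[2] = 3×2 = 6

[2, 7, 6]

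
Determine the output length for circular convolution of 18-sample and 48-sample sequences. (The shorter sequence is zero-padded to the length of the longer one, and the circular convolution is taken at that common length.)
Circular convolution (zero-padding the shorter input) has length max(m, n) = max(18, 48) = 48

48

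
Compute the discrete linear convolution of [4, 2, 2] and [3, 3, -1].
y[0] = 4×3 = 12; y[1] = 4×3 + 2×3 = 18; y[2] = 4×-1 + 2×3 + 2×3 = 8; y[3] = 2×-1 + 2×3 = 4; y[4] = 2×-1 = -2

[12, 18, 8, 4, -2]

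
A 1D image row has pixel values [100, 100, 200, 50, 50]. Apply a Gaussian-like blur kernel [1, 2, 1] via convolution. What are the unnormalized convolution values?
Convolve image row [100, 100, 200, 50, 50] with kernel [1, 2, 1]: y[0] = 100×1 = 100; y[1] = 100×2 + 100×1 = 300; y[2] = 100×1 + 100×2 + 200×1 = 500; y[3] = 100×1 + 200×2 + 50×1 = 550; y[4] = 200×1 + 50×2 + 50×1 = 350; y[5] = 50×1 + 50×2 = 150; y[6] = 50×1 = 50 → [100, 300, 500, 550, 350, 150, 50]. Normalization factor = sum(kernel) = 4.

[100, 300, 500, 550, 350, 150, 50]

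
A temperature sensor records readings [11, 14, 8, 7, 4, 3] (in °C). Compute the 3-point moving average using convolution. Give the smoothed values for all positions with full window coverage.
3-point moving average kernel = [1, 1, 1]. Apply in 'valid' mode (full window coverage): avg[0] = (11 + 14 + 8) / 3 = 11.0; avg[1] = (14 + 8 + 7) / 3 = 9.67; avg[2] = (8 + 7 + 4) / 3 = 6.33; avg[3] = (7 + 4 + 3) / 3 = 4.67. Smoothed values: [11.0, 9.67, 6.33, 4.67]

[11.0, 9.67, 6.33, 4.67]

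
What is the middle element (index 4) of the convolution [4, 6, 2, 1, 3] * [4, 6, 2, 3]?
Use y[k] = Σ_i a[i]·b[k-i] at k=4. y[4] = 6×3 + 2×2 + 1×6 + 3×4 = 40

40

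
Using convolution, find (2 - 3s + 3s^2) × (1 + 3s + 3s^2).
Ascending coefficients: a = [2, -3, 3], b = [1, 3, 3]. c[0] = 2×1 = 2; c[1] = 2×3 + -3×1 = 3; c[2] = 2×3 + -3×3 + 3×1 = 0; c[3] = -3×3 + 3×3 = 0; c[4] = 3×3 = 9. Result coefficients: [2, 3, 0, 0, 9] → 2 + 3s + 9s^4

2 + 3s + 9s^4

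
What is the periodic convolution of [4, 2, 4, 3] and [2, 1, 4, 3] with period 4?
Use y[k] = Σ_j a[j]·b[(k-j) mod 4]. y[0] = 4×2 + 2×3 + 4×4 + 3×1 = 33; y[1] = 4×1 + 2×2 + 4×3 + 3×4 = 32; y[2] = 4×4 + 2×1 + 4×2 + 3×3 = 35; y[3] = 4×3 + 2×4 + 4×1 + 3×2 = 30. Result: [33, 32, 35, 30]

[33, 32, 35, 30]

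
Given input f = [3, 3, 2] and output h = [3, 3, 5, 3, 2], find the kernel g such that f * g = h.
Output length 5 = len(f) + len(g) - 1 ⇒ len(g) = 3. Solve g forward using g[k] = (h[k] - Σ_{i≥1} f[i]·g[k-i]) / f[0]: g[0] = h[0] / f[0] = 3 / 3 = 1; g[1] = (h[1] - 3×1) / f[0] = (3 - 3×1) / 3 = 0; g[2] = (h[2] - 3×0 - 2×1) / f[0] = (5 - 3×0 - 2×1) / 3 = 1. So g = [1, 0, 1]. Forward-check [3, 3, 2] * [1, 0, 1]: h[0] = 3×1 = 3; h[1] = 3×0 + 3×1 = 3; h[2] = 3×1 + 3×0 + 2×1 = 5; h[3] = 3×1 + 2×0 = 3; h[4] = 2×1 = 2 → [3, 3, 5, 3, 2] ✓

[1, 0, 1]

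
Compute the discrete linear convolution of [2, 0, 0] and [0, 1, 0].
y[0] = 2×0 = 0; y[1] = 2×1 + 0×0 = 2; y[2] = 2×0 + 0×1 + 0×0 = 0; y[3] = 0×0 + 0×1 = 0; y[4] = 0×0 = 0

[0, 2, 0, 0, 0]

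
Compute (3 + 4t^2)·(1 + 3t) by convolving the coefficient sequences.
Ascending coefficients: a = [3, 0, 4], b = [1, 3]. c[0] = 3×1 = 3; c[1] = 3×3 + 0×1 = 9; c[2] = 0×3 + 4×1 = 4; c[3] = 4×3 = 12. Result coefficients: [3, 9, 4, 12] → 3 + 9t + 4t^2 + 12t^3

3 + 9t + 4t^2 + 12t^3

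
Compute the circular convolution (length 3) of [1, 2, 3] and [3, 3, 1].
Use y[k] = Σ_j x[j]·h[(k-j) mod 3]. y[0] = 1×3 + 2×1 + 3×3 = 14; y[1] = 1×3 + 2×3 + 3×1 = 12; y[2] = 1×1 + 2×3 + 3×3 = 16. Result: [14, 12, 16]

[14, 12, 16]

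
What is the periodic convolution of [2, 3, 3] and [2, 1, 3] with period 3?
Use y[k] = Σ_j u[j]·v[(k-j) mod 3]. y[0] = 2×2 + 3×3 + 3×1 = 16; y[1] = 2×1 + 3×2 + 3×3 = 17; y[2] = 2×3 + 3×1 + 3×2 = 15. Result: [16, 17, 15]

[16, 17, 15]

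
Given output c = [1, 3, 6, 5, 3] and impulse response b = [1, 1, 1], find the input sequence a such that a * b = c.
Deconvolve c=[1, 3, 6, 5, 3] by b=[1, 1, 1]. Since b[0]=1, solve forward: a[0] = c[0] / 1 = 1; a[1] = (c[1] - 1×1) / 1 = 2; a[2] = (c[2] - 2×1 - 1×1) / 1 = 3. So a = [1, 2, 3]. Check by forward convolution: c[0] = 1×1 = 1; c[1] = 1×1 + 2×1 = 3; c[2] = 1×1 + 2×1 + 3×1 = 6; c[3] = 2×1 + 3×1 = 5; c[4] = 3×1 = 3

[1, 2, 3]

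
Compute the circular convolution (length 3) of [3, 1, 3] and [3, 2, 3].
Use y[k] = Σ_j s[j]·t[(k-j) mod 3]. y[0] = 3×3 + 1×3 + 3×2 = 18; y[1] = 3×2 + 1×3 + 3×3 = 18; y[2] = 3×3 + 1×2 + 3×3 = 20. Result: [18, 18, 20]

[18, 18, 20]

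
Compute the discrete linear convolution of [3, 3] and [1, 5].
y[0] = 3×1 = 3; y[1] = 3×5 + 3×1 = 18; y[2] = 3×5 = 15

[3, 18, 15]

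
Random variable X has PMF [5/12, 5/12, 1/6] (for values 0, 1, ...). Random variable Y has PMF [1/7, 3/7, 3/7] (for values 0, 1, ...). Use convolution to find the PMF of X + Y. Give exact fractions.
P(X+Y=k) = Σ_i P(X=i)·P(Y=k-i) — a convolution of [5/12, 5/12, 1/6] and [1/7, 3/7, 3/7]. P(X+Y=0) = (5/12)×(1/7) = 5/84; P(X+Y=1) = (5/12)×(3/7) + (5/12)×(1/7) = 5/28 + 5/84 = 5/21; P(X+Y=2) = (5/12)×(3/7) + (5/12)×(3/7) + (1/6)×(1/7) = 5/28 + 5/28 + 1/42 = 8/21; P(X+Y=3) = (5/12)×(3/7) + (1/6)×(3/7) = 5/28 + 1/14 = 1/4; P(X+Y=4) = (1/6)×(3/7) = 1/14. PMF: [5/84, 5/21, 8/21, 1/4, 1/14] (sums to 1 ✓)

[5/84, 5/21, 8/21, 1/4, 1/14]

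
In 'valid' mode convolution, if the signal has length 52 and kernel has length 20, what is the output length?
'Valid' mode counts only positions where the kernel fully overlaps the signal: m - n + 1 = 52 - 20 + 1 = 33

33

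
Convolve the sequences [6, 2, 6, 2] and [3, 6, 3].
y[0] = 6×3 = 18; y[1] = 6×6 + 2×3 = 42; y[2] = 6×3 + 2×6 + 6×3 = 48; y[3] = 2×3 + 6×6 + 2×3 = 48; y[4] = 6×3 + 2×6 = 30; y[5] = 2×3 = 6

[18, 42, 48, 48, 30, 6]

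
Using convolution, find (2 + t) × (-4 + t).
Ascending coefficients: a = [2, 1], b = [-4, 1]. c[0] = 2×-4 = -8; c[1] = 2×1 + 1×-4 = -2; c[2] = 1×1 = 1. Result coefficients: [-8, -2, 1] → -8 - 2t + t^2

-8 - 2t + t^2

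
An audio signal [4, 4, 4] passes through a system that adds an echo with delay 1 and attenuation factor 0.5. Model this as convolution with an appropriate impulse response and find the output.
Direct-path + delayed-attenuated-path model → impulse response h = [1, 0.5] (1 at lag 0, 0.5 at lag 1). Output y[n] = x[n] + 0.5·x[n - 1] (with x[n] = 0 outside 0..2): y[0] = 4 + 0.5×0 = 4; y[1] = 4 + 0.5×4 = 6.0; y[2] = 4 + 0.5×4 = 6.0; y[3] = 0 + 0.5×4 = 2.0. So y = [4, 6.0, 6.0, 2.0]

[4, 6.0, 6.0, 2.0]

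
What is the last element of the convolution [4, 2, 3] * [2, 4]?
Use y[k] = Σ_i a[i]·b[k-i] at k=3. y[3] = 3×4 = 12

12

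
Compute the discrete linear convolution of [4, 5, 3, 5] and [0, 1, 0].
y[0] = 4×0 = 0; y[1] = 4×1 + 5×0 = 4; y[2] = 4×0 + 5×1 + 3×0 = 5; y[3] = 5×0 + 3×1 + 5×0 = 3; y[4] = 3×0 + 5×1 = 5; y[5] = 5×0 = 0

[0, 4, 5, 3, 5, 0]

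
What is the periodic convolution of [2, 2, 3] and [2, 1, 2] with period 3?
Use y[k] = Σ_j x[j]·h[(k-j) mod 3]. y[0] = 2×2 + 2×2 + 3×1 = 11; y[1] = 2×1 + 2×2 + 3×2 = 12; y[2] = 2×2 + 2×1 + 3×2 = 12. Result: [11, 12, 12]

[11, 12, 12]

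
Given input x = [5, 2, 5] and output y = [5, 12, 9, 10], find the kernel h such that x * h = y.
Output length 4 = len(x) + len(h) - 1 ⇒ len(h) = 2. Solve h forward using h[k] = (y[k] - Σ_{i≥1} x[i]·h[k-i]) / x[0]: h[0] = y[0] / x[0] = 5 / 5 = 1; h[1] = (y[1] - 2×1) / x[0] = (12 - 2×1) / 5 = 2. So h = [1, 2]. Forward-check [5, 2, 5] * [1, 2]: y[0] = 5×1 = 5; y[1] = 5×2 + 2×1 = 12; y[2] = 2×2 + 5×1 = 9; y[3] = 5×2 = 10 → [5, 12, 9, 10] ✓

[1, 2]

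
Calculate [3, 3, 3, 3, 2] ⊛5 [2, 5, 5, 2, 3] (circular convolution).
Use y[k] = Σ_j x[j]·h[(k-j) mod 5]. y[0] = 3×2 + 3×3 + 3×2 + 3×5 + 2×5 = 46; y[1] = 3×5 + 3×2 + 3×3 + 3×2 + 2×5 = 46; y[2] = 3×5 + 3×5 + 3×2 + 3×3 + 2×2 = 49; y[3] = 3×2 + 3×5 + 3×5 + 3×2 + 2×3 = 48; y[4] = 3×3 + 3×2 + 3×5 + 3×5 + 2×2 = 49. Result: [46, 46, 49, 48, 49]

[46, 46, 49, 48, 49]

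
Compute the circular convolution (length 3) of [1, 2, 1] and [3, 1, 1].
Use y[k] = Σ_j a[j]·b[(k-j) mod 3]. y[0] = 1×3 + 2×1 + 1×1 = 6; y[1] = 1×1 + 2×3 + 1×1 = 8; y[2] = 1×1 + 2×1 + 1×3 = 6. Result: [6, 8, 6]

[6, 8, 6]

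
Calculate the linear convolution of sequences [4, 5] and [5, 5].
y[0] = 4×5 = 20; y[1] = 4×5 + 5×5 = 45; y[2] = 5×5 = 25

[20, 45, 25]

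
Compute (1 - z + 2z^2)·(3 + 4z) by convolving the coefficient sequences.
Ascending coefficients: a = [1, -1, 2], b = [3, 4]. c[0] = 1×3 = 3; c[1] = 1×4 + -1×3 = 1; c[2] = -1×4 + 2×3 = 2; c[3] = 2×4 = 8. Result coefficients: [3, 1, 2, 8] → 3 + z + 2z^2 + 8z^3

3 + z + 2z^2 + 8z^3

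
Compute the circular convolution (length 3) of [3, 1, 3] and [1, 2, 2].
Use y[k] = Σ_j s[j]·t[(k-j) mod 3]. y[0] = 3×1 + 1×2 + 3×2 = 11; y[1] = 3×2 + 1×1 + 3×2 = 13; y[2] = 3×2 + 1×2 + 3×1 = 11. Result: [11, 13, 11]

[11, 13, 11]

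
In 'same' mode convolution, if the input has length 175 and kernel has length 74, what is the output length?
'Same' mode returns an output with the same length as the input: 175

175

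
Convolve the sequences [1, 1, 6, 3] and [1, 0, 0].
y[0] = 1×1 = 1; y[1] = 1×0 + 1×1 = 1; y[2] = 1×0 + 1×0 + 6×1 = 6; y[3] = 1×0 + 6×0 + 3×1 = 3; y[4] = 6×0 + 3×0 = 0; y[5] = 3×0 = 0

[1, 1, 6, 3, 0, 0]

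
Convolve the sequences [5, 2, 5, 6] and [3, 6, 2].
y[0] = 5×3 = 15; y[1] = 5×6 + 2×3 = 36; y[2] = 5×2 + 2×6 + 5×3 = 37; y[3] = 2×2 + 5×6 + 6×3 = 52; y[4] = 5×2 + 6×6 = 46; y[5] = 6×2 = 12

[15, 36, 37, 52, 46, 12]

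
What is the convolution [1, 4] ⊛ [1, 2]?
y[0] = 1×1 = 1; y[1] = 1×2 + 4×1 = 6; y[2] = 4×2 = 8

[1, 6, 8]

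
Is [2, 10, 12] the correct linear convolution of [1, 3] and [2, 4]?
Recompute linear convolution of [1, 3] and [2, 4]: y[0] = 1×2 = 2; y[1] = 1×4 + 3×2 = 10; y[2] = 3×4 = 12 → [2, 10, 12]. Given [2, 10, 12] matches, so answer: Yes

Yes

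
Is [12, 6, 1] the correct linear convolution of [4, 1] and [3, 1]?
Recompute linear convolution of [4, 1] and [3, 1]: y[0] = 4×3 = 12; y[1] = 4×1 + 1×3 = 7; y[2] = 1×1 = 1 → [12, 7, 1]. Compare to given [12, 6, 1]: they differ at index 1: given 6, correct 7, so answer: No

No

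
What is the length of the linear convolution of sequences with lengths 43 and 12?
Linear/full convolution length: m + n - 1 = 43 + 12 - 1 = 54

54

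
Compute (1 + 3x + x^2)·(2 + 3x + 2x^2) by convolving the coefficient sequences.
Ascending coefficients: a = [1, 3, 1], b = [2, 3, 2]. c[0] = 1×2 = 2; c[1] = 1×3 + 3×2 = 9; c[2] = 1×2 + 3×3 + 1×2 = 13; c[3] = 3×2 + 1×3 = 9; c[4] = 1×2 = 2. Result coefficients: [2, 9, 13, 9, 2] → 2 + 9x + 13x^2 + 9x^3 + 2x^4

2 + 9x + 13x^2 + 9x^3 + 2x^4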